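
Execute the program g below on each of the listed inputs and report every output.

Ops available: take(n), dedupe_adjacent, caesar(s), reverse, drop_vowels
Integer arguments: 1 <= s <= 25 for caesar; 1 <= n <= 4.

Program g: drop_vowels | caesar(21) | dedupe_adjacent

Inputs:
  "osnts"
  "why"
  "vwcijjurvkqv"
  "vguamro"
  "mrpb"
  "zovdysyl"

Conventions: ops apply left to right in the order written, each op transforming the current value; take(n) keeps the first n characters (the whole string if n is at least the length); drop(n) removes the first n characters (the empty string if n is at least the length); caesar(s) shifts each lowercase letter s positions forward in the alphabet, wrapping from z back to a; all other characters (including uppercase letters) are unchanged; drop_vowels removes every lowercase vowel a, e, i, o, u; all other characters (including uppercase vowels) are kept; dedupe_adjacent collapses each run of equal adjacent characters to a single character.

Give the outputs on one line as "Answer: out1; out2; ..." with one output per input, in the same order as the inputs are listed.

Execution, op by op:
  "osnts" -> "snts" -> "nion" -> "nion"
  "why" -> "why" -> "rct" -> "rct"
  "vwcijjurvkqv" -> "vwcjjrvkqv" -> "qrxeemqflq" -> "qrxemqflq"
  "vguamro" -> "vgmr" -> "qbhm" -> "qbhm"
  "mrpb" -> "mrpb" -> "hmkw" -> "hmkw"
  "zovdysyl" -> "zvdysyl" -> "uqytntg" -> "uqytntg"

"nion"; "rct"; "qrxemqflq"; "qbhm"; "hmkw"; "uqytntg"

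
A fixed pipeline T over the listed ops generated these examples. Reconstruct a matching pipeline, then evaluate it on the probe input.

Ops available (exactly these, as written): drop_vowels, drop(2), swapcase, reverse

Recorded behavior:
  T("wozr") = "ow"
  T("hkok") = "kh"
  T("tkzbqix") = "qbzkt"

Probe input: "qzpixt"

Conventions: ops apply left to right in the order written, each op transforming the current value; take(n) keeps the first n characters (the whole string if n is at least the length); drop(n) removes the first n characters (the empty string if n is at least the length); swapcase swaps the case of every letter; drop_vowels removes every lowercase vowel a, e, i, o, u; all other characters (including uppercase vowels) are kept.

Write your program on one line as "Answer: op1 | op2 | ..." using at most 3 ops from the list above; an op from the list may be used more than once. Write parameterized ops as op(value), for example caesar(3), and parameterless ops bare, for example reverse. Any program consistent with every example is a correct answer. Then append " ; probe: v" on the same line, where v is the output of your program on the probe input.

reverse | drop(2) ; probe: "ipzq"

Check, running the answer program on each example:
  "wozr" -> "rzow" -> "ow"
  "hkok" -> "kokh" -> "kh"
  "tkzbqix" -> "xiqbzkt" -> "qbzkt"
  probe: "qzpixt" -> "txipzq" -> "ipzq"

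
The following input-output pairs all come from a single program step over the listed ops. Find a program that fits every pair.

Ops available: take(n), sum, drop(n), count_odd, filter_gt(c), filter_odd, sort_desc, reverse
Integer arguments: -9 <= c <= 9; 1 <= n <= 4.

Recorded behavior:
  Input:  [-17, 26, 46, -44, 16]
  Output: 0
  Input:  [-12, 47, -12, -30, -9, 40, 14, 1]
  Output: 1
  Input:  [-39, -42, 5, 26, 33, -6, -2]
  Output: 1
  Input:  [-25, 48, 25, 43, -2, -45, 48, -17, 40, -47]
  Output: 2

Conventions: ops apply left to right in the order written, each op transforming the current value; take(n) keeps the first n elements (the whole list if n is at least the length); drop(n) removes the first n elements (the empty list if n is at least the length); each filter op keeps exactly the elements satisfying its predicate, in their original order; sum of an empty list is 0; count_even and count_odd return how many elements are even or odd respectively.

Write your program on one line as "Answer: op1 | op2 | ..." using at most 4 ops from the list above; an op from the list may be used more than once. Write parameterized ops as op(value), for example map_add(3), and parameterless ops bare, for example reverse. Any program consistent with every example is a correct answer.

filter_odd | filter_gt(9) | count_odd

Check, running the answer program on each example:
  [-17, 26, 46, -44, 16] -> [-17] -> [] -> 0
  [-12, 47, -12, -30, -9, 40, 14, 1] -> [47, -9, 1] -> [47] -> 1
  [-39, -42, 5, 26, 33, -6, -2] -> [-39, 5, 33] -> [33] -> 1
  [-25, 48, 25, 43, -2, -45, 48, -17, 40, -47] -> [-25, 25, 43, -45, -17, -47] -> [25, 43] -> 2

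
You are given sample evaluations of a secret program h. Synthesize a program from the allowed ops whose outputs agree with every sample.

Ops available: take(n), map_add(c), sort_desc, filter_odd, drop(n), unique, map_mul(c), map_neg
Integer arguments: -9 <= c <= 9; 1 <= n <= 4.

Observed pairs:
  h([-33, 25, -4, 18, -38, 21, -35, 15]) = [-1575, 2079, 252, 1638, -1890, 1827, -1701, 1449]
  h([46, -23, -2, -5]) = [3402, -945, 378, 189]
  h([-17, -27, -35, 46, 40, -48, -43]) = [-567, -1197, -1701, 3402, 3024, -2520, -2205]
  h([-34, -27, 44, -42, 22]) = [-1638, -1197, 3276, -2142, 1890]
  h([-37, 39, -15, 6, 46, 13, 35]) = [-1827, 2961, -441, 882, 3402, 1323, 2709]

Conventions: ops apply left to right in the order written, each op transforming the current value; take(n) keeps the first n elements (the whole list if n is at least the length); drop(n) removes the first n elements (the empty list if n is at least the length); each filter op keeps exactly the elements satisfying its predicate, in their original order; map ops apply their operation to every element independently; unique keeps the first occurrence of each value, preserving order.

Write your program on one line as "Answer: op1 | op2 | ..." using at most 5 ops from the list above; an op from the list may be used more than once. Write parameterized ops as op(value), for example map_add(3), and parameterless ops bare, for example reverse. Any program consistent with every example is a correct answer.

map_neg | map_add(-8) | map_mul(-9) | map_mul(7)

Check, running the answer program on each example:
  [-33, 25, -4, 18, -38, 21, -35, 15] -> [33, -25, 4, -18, 38, -21, 35, -15] -> [25, -33, -4, -26, 30, -29, 27, -23] -> [-225, 297, 36, 234, -270, 261, -243, 207] -> [-1575, 2079, 252, 1638, -1890, 1827, -1701, 1449]
  [46, -23, -2, -5] -> [-46, 23, 2, 5] -> [-54, 15, -6, -3] -> [486, -135, 54, 27] -> [3402, -945, 378, 189]
  [-17, -27, -35, 46, 40, -48, -43] -> [17, 27, 35, -46, -40, 48, 43] -> [9, 19, 27, -54, -48, 40, 35] -> [-81, -171, -243, 486, 432, -360, -315] -> [-567, -1197, -1701, 3402, 3024, -2520, -2205]
  [-34, -27, 44, -42, 22] -> [34, 27, -44, 42, -22] -> [26, 19, -52, 34, -30] -> [-234, -171, 468, -306, 270] -> [-1638, -1197, 3276, -2142, 1890]
  [-37, 39, -15, 6, 46, 13, 35] -> [37, -39, 15, -6, -46, -13, -35] -> [29, -47, 7, -14, -54, -21, -43] -> [-261, 423, -63, 126, 486, 189, 387] -> [-1827, 2961, -441, 882, 3402, 1323, 2709]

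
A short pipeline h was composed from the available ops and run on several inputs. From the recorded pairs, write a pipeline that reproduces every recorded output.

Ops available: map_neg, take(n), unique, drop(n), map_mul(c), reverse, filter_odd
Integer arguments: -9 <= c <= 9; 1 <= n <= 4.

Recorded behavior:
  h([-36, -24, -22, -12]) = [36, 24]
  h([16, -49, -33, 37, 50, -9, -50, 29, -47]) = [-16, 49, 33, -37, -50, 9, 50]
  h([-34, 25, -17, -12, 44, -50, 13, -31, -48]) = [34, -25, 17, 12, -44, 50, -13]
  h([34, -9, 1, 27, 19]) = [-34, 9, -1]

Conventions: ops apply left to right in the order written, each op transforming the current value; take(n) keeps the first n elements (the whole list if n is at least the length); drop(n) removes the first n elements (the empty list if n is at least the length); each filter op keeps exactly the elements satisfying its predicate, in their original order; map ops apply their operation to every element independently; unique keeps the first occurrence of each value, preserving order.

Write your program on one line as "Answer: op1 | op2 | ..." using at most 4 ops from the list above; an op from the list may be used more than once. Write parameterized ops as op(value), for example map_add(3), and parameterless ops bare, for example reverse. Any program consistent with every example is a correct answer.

reverse | drop(2) | map_neg | reverse

Check, running the answer program on each example:
  [-36, -24, -22, -12] -> [-12, -22, -24, -36] -> [-24, -36] -> [24, 36] -> [36, 24]
  [16, -49, -33, 37, 50, -9, -50, 29, -47] -> [-47, 29, -50, -9, 50, 37, -33, -49, 16] -> [-50, -9, 50, 37, -33, -49, 16] -> [50, 9, -50, -37, 33, 49, -16] -> [-16, 49, 33, -37, -50, 9, 50]
  [-34, 25, -17, -12, 44, -50, 13, -31, -48] -> [-48, -31, 13, -50, 44, -12, -17, 25, -34] -> [13, -50, 44, -12, -17, 25, -34] -> [-13, 50, -44, 12, 17, -25, 34] -> [34, -25, 17, 12, -44, 50, -13]
  [34, -9, 1, 27, 19] -> [19, 27, 1, -9, 34] -> [1, -9, 34] -> [-1, 9, -34] -> [-34, 9, -1]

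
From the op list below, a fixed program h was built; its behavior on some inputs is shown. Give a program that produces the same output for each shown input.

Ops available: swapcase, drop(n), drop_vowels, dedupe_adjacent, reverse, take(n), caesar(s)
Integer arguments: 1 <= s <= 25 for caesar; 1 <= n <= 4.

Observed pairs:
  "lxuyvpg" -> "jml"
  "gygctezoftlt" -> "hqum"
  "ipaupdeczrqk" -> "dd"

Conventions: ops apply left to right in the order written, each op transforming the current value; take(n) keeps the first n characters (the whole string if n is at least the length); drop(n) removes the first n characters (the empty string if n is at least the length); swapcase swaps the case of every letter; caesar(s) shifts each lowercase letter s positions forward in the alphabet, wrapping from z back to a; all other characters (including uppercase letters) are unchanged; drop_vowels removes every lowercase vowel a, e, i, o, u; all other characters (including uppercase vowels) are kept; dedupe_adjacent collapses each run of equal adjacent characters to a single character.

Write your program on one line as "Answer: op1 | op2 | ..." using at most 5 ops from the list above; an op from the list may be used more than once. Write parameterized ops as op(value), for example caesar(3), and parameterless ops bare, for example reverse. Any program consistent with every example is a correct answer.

drop(1) | take(4) | drop_vowels | caesar(14) | reverse

Check, running the answer program on each example:
  "lxuyvpg" -> "xuyvpg" -> "xuyv" -> "xyv" -> "lmj" -> "jml"
  "gygctezoftlt" -> "ygctezoftlt" -> "ygct" -> "ygct" -> "muqh" -> "hqum"
  "ipaupdeczrqk" -> "paupdeczrqk" -> "paup" -> "pp" -> "dd" -> "dd"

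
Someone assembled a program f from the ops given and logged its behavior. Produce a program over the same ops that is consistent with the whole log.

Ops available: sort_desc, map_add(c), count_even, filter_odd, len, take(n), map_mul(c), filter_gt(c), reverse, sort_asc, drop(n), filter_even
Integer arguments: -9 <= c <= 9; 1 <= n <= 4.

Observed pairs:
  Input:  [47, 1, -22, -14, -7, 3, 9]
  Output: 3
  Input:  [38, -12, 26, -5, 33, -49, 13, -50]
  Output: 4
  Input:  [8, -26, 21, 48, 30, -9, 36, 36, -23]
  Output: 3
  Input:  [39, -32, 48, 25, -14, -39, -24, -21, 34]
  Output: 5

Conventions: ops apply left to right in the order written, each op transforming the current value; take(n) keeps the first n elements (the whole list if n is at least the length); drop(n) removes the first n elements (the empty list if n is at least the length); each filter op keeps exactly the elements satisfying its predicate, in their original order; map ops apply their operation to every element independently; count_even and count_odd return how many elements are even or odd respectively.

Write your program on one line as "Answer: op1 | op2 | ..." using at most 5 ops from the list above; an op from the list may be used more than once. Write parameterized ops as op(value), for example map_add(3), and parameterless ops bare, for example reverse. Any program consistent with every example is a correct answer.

map_mul(-9) | sort_desc | filter_gt(1) | map_add(7) | len

Check, running the answer program on each example:
  [47, 1, -22, -14, -7, 3, 9] -> [-423, -9, 198, 126, 63, -27, -81] -> [198, 126, 63, -9, -27, -81, -423] -> [198, 126, 63] -> [205, 133, 70] -> 3
  [38, -12, 26, -5, 33, -49, 13, -50] -> [-342, 108, -234, 45, -297, 441, -117, 450] -> [450, 441, 108, 45, -117, -234, -297, -342] -> [450, 441, 108, 45] -> [457, 448, 115, 52] -> 4
  [8, -26, 21, 48, 30, -9, 36, 36, -23] -> [-72, 234, -189, -432, -270, 81, -324, -324, 207] -> [234, 207, 81, -72, -189, -270, -324, -324, -432] -> [234, 207, 81] -> [241, 214, 88] -> 3
  [39, -32, 48, 25, -14, -39, -24, -21, 34] -> [-351, 288, -432, -225, 126, 351, 216, 189, -306] -> [351, 288, 216, 189, 126, -225, -306, -351, -432] -> [351, 288, 216, 189, 126] -> [358, 295, 223, 196, 133] -> 5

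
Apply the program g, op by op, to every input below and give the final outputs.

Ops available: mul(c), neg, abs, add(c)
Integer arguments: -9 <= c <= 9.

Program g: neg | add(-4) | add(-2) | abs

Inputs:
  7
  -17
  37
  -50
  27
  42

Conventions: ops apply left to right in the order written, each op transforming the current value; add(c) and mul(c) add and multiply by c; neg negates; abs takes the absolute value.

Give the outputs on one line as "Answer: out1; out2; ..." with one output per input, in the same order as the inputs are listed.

Execution, op by op:
  7 -> -7 -> -11 -> -13 -> 13
  -17 -> 17 -> 13 -> 11 -> 11
  37 -> -37 -> -41 -> -43 -> 43
  -50 -> 50 -> 46 -> 44 -> 44
  27 -> -27 -> -31 -> -33 -> 33
  42 -> -42 -> -46 -> -48 -> 48

13; 11; 43; 44; 33; 48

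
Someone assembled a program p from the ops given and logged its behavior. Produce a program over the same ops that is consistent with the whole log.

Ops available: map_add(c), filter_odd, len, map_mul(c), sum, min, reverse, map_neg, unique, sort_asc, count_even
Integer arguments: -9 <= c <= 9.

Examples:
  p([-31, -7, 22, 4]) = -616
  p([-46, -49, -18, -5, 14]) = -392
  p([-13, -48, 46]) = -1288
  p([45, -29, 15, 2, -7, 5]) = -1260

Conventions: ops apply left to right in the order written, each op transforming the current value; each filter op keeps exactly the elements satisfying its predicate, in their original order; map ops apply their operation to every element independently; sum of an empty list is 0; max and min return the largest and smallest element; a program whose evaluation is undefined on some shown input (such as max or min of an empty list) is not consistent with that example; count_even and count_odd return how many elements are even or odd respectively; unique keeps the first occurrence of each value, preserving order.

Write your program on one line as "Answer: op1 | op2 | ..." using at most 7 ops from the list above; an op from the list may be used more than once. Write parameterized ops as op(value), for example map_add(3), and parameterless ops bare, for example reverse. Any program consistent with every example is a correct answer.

reverse | map_neg | map_mul(7) | map_mul(2) | map_mul(2) | min

Check, running the answer program on each example:
  [-31, -7, 22, 4] -> [4, 22, -7, -31] -> [-4, -22, 7, 31] -> [-28, -154, 49, 217] -> [-56, -308, 98, 434] -> [-112, -616, 196, 868] -> -616
  [-46, -49, -18, -5, 14] -> [14, -5, -18, -49, -46] -> [-14, 5, 18, 49, 46] -> [-98, 35, 126, 343, 322] -> [-196, 70, 252, 686, 644] -> [-392, 140, 504, 1372, 1288] -> -392
  [-13, -48, 46] -> [46, -48, -13] -> [-46, 48, 13] -> [-322, 336, 91] -> [-644, 672, 182] -> [-1288, 1344, 364] -> -1288
  [45, -29, 15, 2, -7, 5] -> [5, -7, 2, 15, -29, 45] -> [-5, 7, -2, -15, 29, -45] -> [-35, 49, -14, -105, 203, -315] -> [-70, 98, -28, -210, 406, -630] -> [-140, 196, -56, -420, 812, -1260] -> -1260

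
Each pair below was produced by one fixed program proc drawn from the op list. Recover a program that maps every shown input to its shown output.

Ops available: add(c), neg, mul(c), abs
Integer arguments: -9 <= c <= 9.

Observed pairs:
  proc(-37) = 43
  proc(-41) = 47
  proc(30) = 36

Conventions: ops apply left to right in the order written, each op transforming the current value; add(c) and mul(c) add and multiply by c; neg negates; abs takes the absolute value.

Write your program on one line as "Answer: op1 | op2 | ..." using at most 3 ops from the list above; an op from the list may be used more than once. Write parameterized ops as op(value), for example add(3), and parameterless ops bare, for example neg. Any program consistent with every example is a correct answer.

abs | add(5) | add(1)

Check, running the answer program on each example:
  -37 -> 37 -> 42 -> 43
  -41 -> 41 -> 46 -> 47
  30 -> 30 -> 35 -> 36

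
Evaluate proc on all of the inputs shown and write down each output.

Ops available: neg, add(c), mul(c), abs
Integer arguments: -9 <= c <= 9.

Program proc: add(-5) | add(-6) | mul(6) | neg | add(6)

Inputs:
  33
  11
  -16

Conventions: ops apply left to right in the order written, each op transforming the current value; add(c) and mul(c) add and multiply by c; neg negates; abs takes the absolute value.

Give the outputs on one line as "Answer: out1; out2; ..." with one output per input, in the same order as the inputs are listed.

-126; 6; 168

Execution, op by op:
  33 -> 28 -> 22 -> 132 -> -132 -> -126
  11 -> 6 -> 0 -> 0 -> 0 -> 6
  -16 -> -21 -> -27 -> -162 -> 162 -> 168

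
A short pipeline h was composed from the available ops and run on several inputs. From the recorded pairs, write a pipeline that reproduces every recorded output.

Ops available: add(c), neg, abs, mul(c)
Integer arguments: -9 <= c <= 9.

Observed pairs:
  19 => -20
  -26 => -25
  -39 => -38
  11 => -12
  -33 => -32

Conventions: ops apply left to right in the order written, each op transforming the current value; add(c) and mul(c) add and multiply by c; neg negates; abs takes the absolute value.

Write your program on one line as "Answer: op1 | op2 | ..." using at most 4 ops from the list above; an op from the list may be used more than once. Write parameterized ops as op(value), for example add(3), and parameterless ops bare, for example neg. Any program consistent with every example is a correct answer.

neg | add(-1) | abs | neg

Check, running the answer program on each example:
  19 -> -19 -> -20 -> 20 -> -20
  -26 -> 26 -> 25 -> 25 -> -25
  -39 -> 39 -> 38 -> 38 -> -38
  11 -> -11 -> -12 -> 12 -> -12
  -33 -> 33 -> 32 -> 32 -> -32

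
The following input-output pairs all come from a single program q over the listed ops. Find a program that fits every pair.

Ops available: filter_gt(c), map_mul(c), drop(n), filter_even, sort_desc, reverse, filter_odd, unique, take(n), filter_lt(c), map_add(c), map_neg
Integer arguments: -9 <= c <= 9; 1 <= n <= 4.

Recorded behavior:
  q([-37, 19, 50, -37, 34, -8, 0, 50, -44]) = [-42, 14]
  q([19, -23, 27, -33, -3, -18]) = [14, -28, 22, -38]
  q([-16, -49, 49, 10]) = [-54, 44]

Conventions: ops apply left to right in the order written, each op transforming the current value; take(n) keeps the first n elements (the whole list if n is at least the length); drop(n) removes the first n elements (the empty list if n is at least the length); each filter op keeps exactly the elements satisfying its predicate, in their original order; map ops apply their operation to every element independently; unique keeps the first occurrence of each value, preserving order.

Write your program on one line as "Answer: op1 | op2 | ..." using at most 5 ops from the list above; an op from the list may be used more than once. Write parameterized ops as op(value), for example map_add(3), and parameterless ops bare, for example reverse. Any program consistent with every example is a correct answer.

unique | take(4) | filter_odd | map_add(-5)

Check, running the answer program on each example:
  [-37, 19, 50, -37, 34, -8, 0, 50, -44] -> [-37, 19, 50, 34, -8, 0, -44] -> [-37, 19, 50, 34] -> [-37, 19] -> [-42, 14]
  [19, -23, 27, -33, -3, -18] -> [19, -23, 27, -33, -3, -18] -> [19, -23, 27, -33] -> [19, -23, 27, -33] -> [14, -28, 22, -38]
  [-16, -49, 49, 10] -> [-16, -49, 49, 10] -> [-16, -49, 49, 10] -> [-49, 49] -> [-54, 44]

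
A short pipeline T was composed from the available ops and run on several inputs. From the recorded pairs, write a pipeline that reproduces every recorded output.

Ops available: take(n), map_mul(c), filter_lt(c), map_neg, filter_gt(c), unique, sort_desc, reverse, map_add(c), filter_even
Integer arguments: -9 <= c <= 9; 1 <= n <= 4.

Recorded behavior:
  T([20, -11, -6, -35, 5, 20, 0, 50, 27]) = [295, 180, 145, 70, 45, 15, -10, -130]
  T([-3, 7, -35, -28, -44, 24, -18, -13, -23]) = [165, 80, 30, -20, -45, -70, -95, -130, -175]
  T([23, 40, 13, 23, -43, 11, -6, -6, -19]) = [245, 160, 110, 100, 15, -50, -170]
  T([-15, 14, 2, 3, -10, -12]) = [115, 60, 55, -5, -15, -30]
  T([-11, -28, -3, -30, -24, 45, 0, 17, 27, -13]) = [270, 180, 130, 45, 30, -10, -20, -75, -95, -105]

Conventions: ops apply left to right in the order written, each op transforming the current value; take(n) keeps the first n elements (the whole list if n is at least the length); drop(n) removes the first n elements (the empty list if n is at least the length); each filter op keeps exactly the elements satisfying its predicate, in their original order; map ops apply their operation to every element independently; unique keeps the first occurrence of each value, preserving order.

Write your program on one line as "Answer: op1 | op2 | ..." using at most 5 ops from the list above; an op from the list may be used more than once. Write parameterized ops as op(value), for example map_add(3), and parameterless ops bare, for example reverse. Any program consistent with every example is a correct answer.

map_add(9) | unique | sort_desc | map_mul(-5) | map_mul(-1)

Check, running the answer program on each example:
  [20, -11, -6, -35, 5, 20, 0, 50, 27] -> [29, -2, 3, -26, 14, 29, 9, 59, 36] -> [29, -2, 3, -26, 14, 9, 59, 36] -> [59, 36, 29, 14, 9, 3, -2, -26] -> [-295, -180, -145, -70, -45, -15, 10, 130] -> [295, 180, 145, 70, 45, 15, -10, -130]
  [-3, 7, -35, -28, -44, 24, -18, -13, -23] -> [6, 16, -26, -19, -35, 33, -9, -4, -14] -> [6, 16, -26, -19, -35, 33, -9, -4, -14] -> [33, 16, 6, -4, -9, -14, -19, -26, -35] -> [-165, -80, -30, 20, 45, 70, 95, 130, 175] -> [165, 80, 30, -20, -45, -70, -95, -130, -175]
  [23, 40, 13, 23, -43, 11, -6, -6, -19] -> [32, 49, 22, 32, -34, 20, 3, 3, -10] -> [32, 49, 22, -34, 20, 3, -10] -> [49, 32, 22, 20, 3, -10, -34] -> [-245, -160, -110, -100, -15, 50, 170] -> [245, 160, 110, 100, 15, -50, -170]
  [-15, 14, 2, 3, -10, -12] -> [-6, 23, 11, 12, -1, -3] -> [-6, 23, 11, 12, -1, -3] -> [23, 12, 11, -1, -3, -6] -> [-115, -60, -55, 5, 15, 30] -> [115, 60, 55, -5, -15, -30]
  [-11, -28, -3, -30, -24, 45, 0, 17, 27, -13] -> [-2, -19, 6, -21, -15, 54, 9, 26, 36, -4] -> [-2, -19, 6, -21, -15, 54, 9, 26, 36, -4] -> [54, 36, 26, 9, 6, -2, -4, -15, -19, -21] -> [-270, -180, -130, -45, -30, 10, 20, 75, 95, 105] -> [270, 180, 130, 45, 30, -10, -20, -75, -95, -105]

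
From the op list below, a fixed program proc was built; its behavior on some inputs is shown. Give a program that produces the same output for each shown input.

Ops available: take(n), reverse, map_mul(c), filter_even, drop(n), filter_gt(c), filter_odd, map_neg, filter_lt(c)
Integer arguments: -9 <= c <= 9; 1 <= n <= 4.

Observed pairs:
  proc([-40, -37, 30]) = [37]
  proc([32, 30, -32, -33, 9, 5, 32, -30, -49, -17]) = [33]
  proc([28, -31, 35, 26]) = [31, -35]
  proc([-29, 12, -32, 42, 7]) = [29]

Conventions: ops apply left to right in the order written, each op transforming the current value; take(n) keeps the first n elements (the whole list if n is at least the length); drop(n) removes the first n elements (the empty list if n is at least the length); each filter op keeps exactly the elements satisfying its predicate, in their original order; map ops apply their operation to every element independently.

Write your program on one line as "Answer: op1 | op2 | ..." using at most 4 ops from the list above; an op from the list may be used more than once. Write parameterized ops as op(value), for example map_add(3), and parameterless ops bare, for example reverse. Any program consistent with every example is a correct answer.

take(4) | filter_odd | map_neg

Check, running the answer program on each example:
  [-40, -37, 30] -> [-40, -37, 30] -> [-37] -> [37]
  [32, 30, -32, -33, 9, 5, 32, -30, -49, -17] -> [32, 30, -32, -33] -> [-33] -> [33]
  [28, -31, 35, 26] -> [28, -31, 35, 26] -> [-31, 35] -> [31, -35]
  [-29, 12, -32, 42, 7] -> [-29, 12, -32, 42] -> [-29] -> [29]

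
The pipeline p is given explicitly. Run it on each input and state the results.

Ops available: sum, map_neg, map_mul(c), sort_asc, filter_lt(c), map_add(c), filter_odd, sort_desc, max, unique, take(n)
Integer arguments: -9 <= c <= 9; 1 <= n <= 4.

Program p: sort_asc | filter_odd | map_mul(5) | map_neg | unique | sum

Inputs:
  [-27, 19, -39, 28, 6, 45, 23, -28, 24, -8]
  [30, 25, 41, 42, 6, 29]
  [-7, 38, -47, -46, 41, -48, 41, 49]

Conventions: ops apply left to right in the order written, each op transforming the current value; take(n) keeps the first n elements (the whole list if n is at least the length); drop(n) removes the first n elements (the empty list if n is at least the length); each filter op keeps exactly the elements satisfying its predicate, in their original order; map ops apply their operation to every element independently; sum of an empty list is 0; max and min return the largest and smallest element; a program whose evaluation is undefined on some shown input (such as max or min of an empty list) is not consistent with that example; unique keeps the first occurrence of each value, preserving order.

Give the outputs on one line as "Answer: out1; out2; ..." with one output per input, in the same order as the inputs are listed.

-105; -475; -180

Execution, op by op:
  [-27, 19, -39, 28, 6, 45, 23, -28, 24, -8] -> [-39, -28, -27, -8, 6, 19, 23, 24, 28, 45] -> [-39, -27, 19, 23, 45] -> [-195, -135, 95, 115, 225] -> [195, 135, -95, -115, -225] -> [195, 135, -95, -115, -225] -> -105
  [30, 25, 41, 42, 6, 29] -> [6, 25, 29, 30, 41, 42] -> [25, 29, 41] -> [125, 145, 205] -> [-125, -145, -205] -> [-125, -145, -205] -> -475
  [-7, 38, -47, -46, 41, -48, 41, 49] -> [-48, -47, -46, -7, 38, 41, 41, 49] -> [-47, -7, 41, 41, 49] -> [-235, -35, 205, 205, 245] -> [235, 35, -205, -205, -245] -> [235, 35, -205, -245] -> -180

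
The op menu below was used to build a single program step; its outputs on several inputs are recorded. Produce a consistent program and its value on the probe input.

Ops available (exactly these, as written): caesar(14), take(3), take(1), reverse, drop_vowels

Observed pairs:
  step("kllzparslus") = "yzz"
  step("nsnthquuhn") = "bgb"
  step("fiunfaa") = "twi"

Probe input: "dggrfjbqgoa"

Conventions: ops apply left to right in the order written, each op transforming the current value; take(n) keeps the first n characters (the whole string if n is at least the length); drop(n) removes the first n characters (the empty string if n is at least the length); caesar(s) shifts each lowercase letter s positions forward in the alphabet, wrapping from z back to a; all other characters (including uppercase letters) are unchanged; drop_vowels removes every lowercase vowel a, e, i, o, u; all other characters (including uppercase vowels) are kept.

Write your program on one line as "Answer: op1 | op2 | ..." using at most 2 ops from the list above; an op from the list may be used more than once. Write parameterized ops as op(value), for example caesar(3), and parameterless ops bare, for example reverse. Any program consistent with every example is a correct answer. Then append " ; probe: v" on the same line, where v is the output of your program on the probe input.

take(3) | caesar(14) ; probe: "ruu"

Check, running the answer program on each example:
  "kllzparslus" -> "kll" -> "yzz"
  "nsnthquuhn" -> "nsn" -> "bgb"
  "fiunfaa" -> "fiu" -> "twi"
  probe: "dggrfjbqgoa" -> "dgg" -> "ruu"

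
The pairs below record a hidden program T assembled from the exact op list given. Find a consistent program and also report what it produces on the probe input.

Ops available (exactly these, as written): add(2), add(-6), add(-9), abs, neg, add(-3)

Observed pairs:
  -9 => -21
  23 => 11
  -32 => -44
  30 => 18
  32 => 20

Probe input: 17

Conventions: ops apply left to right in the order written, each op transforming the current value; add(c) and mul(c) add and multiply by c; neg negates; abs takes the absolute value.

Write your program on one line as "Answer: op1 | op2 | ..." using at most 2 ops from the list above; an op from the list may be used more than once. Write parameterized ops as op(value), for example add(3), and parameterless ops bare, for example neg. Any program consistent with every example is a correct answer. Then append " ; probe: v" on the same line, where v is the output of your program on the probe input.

add(-9) | add(-3) ; probe: 5

Check, running the answer program on each example:
  -9 -> -18 -> -21
  23 -> 14 -> 11
  -32 -> -41 -> -44
  30 -> 21 -> 18
  32 -> 23 -> 20
  probe: 17 -> 8 -> 5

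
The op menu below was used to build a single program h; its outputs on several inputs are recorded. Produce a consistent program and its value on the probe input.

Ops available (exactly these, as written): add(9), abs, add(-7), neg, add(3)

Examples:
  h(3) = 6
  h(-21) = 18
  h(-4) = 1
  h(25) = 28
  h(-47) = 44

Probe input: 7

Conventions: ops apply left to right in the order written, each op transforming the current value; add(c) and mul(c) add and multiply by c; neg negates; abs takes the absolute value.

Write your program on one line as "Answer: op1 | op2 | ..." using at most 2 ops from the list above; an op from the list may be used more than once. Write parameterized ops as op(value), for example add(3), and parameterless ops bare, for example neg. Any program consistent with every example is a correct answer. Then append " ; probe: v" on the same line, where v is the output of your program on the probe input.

add(3) | abs ; probe: 10

Check, running the answer program on each example:
  3 -> 6 -> 6
  -21 -> -18 -> 18
  -4 -> -1 -> 1
  25 -> 28 -> 28
  -47 -> -44 -> 44
  probe: 7 -> 10 -> 10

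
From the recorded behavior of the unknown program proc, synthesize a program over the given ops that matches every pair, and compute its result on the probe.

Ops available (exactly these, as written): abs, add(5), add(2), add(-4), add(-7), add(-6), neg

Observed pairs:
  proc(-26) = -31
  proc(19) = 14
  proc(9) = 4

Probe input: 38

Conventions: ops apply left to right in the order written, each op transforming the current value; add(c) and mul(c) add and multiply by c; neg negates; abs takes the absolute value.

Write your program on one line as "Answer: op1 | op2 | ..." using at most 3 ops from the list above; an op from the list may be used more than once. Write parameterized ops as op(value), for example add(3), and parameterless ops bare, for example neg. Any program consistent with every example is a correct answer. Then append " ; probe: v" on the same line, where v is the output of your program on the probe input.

add(5) | add(-4) | add(-6) ; probe: 33

Check, running the answer program on each example:
  -26 -> -21 -> -25 -> -31
  19 -> 24 -> 20 -> 14
  9 -> 14 -> 10 -> 4
  probe: 38 -> 43 -> 39 -> 33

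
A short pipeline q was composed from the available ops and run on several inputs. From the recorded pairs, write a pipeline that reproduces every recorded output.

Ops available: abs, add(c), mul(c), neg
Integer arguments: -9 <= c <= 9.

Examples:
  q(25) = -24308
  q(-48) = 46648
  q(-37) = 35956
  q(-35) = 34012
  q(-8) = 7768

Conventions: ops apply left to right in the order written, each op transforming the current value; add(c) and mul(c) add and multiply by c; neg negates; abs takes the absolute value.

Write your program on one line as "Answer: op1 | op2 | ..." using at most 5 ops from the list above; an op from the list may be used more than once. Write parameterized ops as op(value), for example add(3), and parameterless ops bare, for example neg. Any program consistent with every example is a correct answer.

mul(9) | mul(-6) | mul(9) | add(-4) | mul(2)

Check, running the answer program on each example:
  25 -> 225 -> -1350 -> -12150 -> -12154 -> -24308
  -48 -> -432 -> 2592 -> 23328 -> 23324 -> 46648
  -37 -> -333 -> 1998 -> 17982 -> 17978 -> 35956
  -35 -> -315 -> 1890 -> 17010 -> 17006 -> 34012
  -8 -> -72 -> 432 -> 3888 -> 3884 -> 7768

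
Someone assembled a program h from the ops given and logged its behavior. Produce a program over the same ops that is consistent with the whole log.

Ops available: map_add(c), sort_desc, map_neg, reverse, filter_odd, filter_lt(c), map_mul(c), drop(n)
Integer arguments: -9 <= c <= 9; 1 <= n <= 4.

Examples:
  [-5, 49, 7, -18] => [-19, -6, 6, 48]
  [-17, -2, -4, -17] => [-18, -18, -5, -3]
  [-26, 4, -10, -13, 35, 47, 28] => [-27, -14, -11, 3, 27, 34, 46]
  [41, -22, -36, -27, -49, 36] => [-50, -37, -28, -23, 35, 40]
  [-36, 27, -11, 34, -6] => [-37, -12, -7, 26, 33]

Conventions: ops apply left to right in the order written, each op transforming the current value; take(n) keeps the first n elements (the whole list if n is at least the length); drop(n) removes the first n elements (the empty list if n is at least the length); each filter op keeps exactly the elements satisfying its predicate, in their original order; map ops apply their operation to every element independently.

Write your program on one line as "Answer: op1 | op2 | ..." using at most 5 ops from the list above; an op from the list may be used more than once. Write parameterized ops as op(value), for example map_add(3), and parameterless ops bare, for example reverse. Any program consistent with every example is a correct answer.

reverse | map_neg | sort_desc | map_add(1) | map_neg

Check, running the answer program on each example:
  [-5, 49, 7, -18] -> [-18, 7, 49, -5] -> [18, -7, -49, 5] -> [18, 5, -7, -49] -> [19, 6, -6, -48] -> [-19, -6, 6, 48]
  [-17, -2, -4, -17] -> [-17, -4, -2, -17] -> [17, 4, 2, 17] -> [17, 17, 4, 2] -> [18, 18, 5, 3] -> [-18, -18, -5, -3]
  [-26, 4, -10, -13, 35, 47, 28] -> [28, 47, 35, -13, -10, 4, -26] -> [-28, -47, -35, 13, 10, -4, 26] -> [26, 13, 10, -4, -28, -35, -47] -> [27, 14, 11, -3, -27, -34, -46] -> [-27, -14, -11, 3, 27, 34, 46]
  [41, -22, -36, -27, -49, 36] -> [36, -49, -27, -36, -22, 41] -> [-36, 49, 27, 36, 22, -41] -> [49, 36, 27, 22, -36, -41] -> [50, 37, 28, 23, -35, -40] -> [-50, -37, -28, -23, 35, 40]
  [-36, 27, -11, 34, -6] -> [-6, 34, -11, 27, -36] -> [6, -34, 11, -27, 36] -> [36, 11, 6, -27, -34] -> [37, 12, 7, -26, -33] -> [-37, -12, -7, 26, 33]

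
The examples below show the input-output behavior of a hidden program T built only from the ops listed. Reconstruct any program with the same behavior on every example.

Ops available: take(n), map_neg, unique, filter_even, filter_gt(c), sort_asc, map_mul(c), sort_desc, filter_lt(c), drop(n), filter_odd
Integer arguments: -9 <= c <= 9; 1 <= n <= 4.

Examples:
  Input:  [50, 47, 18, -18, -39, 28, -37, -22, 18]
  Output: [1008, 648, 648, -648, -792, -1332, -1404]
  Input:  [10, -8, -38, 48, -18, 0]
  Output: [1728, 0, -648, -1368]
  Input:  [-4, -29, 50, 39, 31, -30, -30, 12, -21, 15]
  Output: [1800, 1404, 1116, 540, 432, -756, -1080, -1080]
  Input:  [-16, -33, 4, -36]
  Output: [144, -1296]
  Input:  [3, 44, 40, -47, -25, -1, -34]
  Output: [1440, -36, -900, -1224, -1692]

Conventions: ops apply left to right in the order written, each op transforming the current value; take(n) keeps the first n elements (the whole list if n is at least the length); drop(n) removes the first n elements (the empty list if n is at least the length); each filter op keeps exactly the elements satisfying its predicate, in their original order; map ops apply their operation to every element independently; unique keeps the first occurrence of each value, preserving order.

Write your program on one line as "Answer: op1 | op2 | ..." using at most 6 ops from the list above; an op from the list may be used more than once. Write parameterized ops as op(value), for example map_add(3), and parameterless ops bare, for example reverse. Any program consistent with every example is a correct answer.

map_neg | drop(2) | map_mul(6) | sort_asc | map_mul(-6)

Check, running the answer program on each example:
  [50, 47, 18, -18, -39, 28, -37, -22, 18] -> [-50, -47, -18, 18, 39, -28, 37, 22, -18] -> [-18, 18, 39, -28, 37, 22, -18] -> [-108, 108, 234, -168, 222, 132, -108] -> [-168, -108, -108, 108, 132, 222, 234] -> [1008, 648, 648, -648, -792, -1332, -1404]
  [10, -8, -38, 48, -18, 0] -> [-10, 8, 38, -48, 18, 0] -> [38, -48, 18, 0] -> [228, -288, 108, 0] -> [-288, 0, 108, 228] -> [1728, 0, -648, -1368]
  [-4, -29, 50, 39, 31, -30, -30, 12, -21, 15] -> [4, 29, -50, -39, -31, 30, 30, -12, 21, -15] -> [-50, -39, -31, 30, 30, -12, 21, -15] -> [-300, -234, -186, 180, 180, -72, 126, -90] -> [-300, -234, -186, -90, -72, 126, 180, 180] -> [1800, 1404, 1116, 540, 432, -756, -1080, -1080]
  [-16, -33, 4, -36] -> [16, 33, -4, 36] -> [-4, 36] -> [-24, 216] -> [-24, 216] -> [144, -1296]
  [3, 44, 40, -47, -25, -1, -34] -> [-3, -44, -40, 47, 25, 1, 34] -> [-40, 47, 25, 1, 34] -> [-240, 282, 150, 6, 204] -> [-240, 6, 150, 204, 282] -> [1440, -36, -900, -1224, -1692]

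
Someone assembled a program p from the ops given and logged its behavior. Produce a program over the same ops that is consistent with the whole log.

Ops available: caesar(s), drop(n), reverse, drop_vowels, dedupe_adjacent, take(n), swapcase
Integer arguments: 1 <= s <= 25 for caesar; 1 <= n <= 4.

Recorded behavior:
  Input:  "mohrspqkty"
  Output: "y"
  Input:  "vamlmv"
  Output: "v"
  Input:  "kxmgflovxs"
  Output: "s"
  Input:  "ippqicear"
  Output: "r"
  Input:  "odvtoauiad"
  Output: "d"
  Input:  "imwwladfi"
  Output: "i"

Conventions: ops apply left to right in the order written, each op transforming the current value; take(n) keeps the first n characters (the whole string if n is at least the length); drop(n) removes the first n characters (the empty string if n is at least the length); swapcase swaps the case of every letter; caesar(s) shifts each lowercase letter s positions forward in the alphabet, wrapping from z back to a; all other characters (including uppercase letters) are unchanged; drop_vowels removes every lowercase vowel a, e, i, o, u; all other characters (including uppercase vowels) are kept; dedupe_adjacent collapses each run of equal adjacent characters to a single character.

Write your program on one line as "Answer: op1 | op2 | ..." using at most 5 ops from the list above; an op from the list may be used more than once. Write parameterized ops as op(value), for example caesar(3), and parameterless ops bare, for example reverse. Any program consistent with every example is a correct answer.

drop(2) | reverse | dedupe_adjacent | take(1)

Check, running the answer program on each example:
  "mohrspqkty" -> "hrspqkty" -> "ytkqpsrh" -> "ytkqpsrh" -> "y"
  "vamlmv" -> "mlmv" -> "vmlm" -> "vmlm" -> "v"
  "kxmgflovxs" -> "mgflovxs" -> "sxvolfgm" -> "sxvolfgm" -> "s"
  "ippqicear" -> "pqicear" -> "raeciqp" -> "raeciqp" -> "r"
  "odvtoauiad" -> "vtoauiad" -> "daiuaotv" -> "daiuaotv" -> "d"
  "imwwladfi" -> "wwladfi" -> "ifdalww" -> "ifdalw" -> "i"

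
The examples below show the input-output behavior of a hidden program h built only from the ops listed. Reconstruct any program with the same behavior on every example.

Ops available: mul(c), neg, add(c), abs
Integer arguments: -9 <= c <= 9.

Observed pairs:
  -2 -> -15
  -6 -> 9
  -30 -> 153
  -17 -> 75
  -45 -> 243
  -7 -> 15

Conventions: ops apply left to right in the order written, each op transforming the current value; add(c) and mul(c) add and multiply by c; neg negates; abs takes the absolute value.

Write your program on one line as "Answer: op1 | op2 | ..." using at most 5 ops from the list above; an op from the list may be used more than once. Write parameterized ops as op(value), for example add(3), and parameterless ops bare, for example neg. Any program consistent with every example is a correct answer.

mul(2) | add(9) | neg | mul(3)

Check, running the answer program on each example:
  -2 -> -4 -> 5 -> -5 -> -15
  -6 -> -12 -> -3 -> 3 -> 9
  -30 -> -60 -> -51 -> 51 -> 153
  -17 -> -34 -> -25 -> 25 -> 75
  -45 -> -90 -> -81 -> 81 -> 243
  -7 -> -14 -> -5 -> 5 -> 15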